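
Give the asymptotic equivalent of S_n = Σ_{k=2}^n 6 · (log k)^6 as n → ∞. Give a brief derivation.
S_n ~ 6 · n · (log n)^6

By integral comparison, S_n = ∫_1^n 6 · (log x)^6 dx + O((log n)^6). For the integral, the leading term of ∫_1^n (log x)^6 dx is n · (log n)^6 (by repeated integration by parts; each step lowers the log-exponent and produces a relatively O(1/log n) correction). Hence S_n ~ 6 · n · (log n)^6.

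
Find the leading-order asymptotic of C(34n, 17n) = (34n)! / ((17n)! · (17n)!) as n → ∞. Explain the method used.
C(34n, 17n) ~ (4)^(17n) · sqrt(1/(π·17n))

Write N = 17n. Apply Stirling to each factorial:
  (2N)! ~ sqrt(2π·2N) · (2N/e)^(2N),
  N! ~ sqrt(2π N) · (N/e)^N,
  (1N)! ~ sqrt(2π·1N) · (1N/e)^(1N).
The exponential factors combine to (2N)^(2N) / (N^N · (1N)^(1N)) = 2^(2N)/1^(1N) = (2^2/1^1)^N = (4)^N.
The square-root prefactors combine to sqrt(2π·2N) / (sqrt(2π N)·sqrt(2π·1N)) = sqrt(2 / (2π·1·N)) = sqrt(1/(π·17n)).
Substituting N = 17n: C(34n, 17n) ~ (4)^(17n) · sqrt(1/(π·17n)).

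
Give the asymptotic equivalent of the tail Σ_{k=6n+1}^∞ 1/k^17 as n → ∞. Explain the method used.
Σ_{k>6n} 1/k^17 ~ 1/(16 · (6n)^16)

Compare to the integral: ∫_{6n}^∞ x^(−17) dx = [−x^(−16)/16]_{6n}^∞ = 1/((17−1)·(6n)^16). Euler-Maclaurin then gives
  Σ_{k>6n} 1/k^17 = ∫_{6n}^∞ dx/x^17 − 1/(2·(6n)^17) + O(1/(6n)^18).
(Equivalently this is ζ(17) − Σ_{k≤6n} 1/k^17.)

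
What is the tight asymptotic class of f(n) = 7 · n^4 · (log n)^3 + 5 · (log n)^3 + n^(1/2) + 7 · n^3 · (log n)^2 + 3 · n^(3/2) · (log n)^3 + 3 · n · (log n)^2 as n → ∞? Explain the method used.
f(n) ∈ Θ(n^4 · (log n)^3)

Compare the terms by growth order. For large n, n^a · (log n)^b dominates n^a' · (log n)^b' iff a > a', or (a = a' and b > b'). Ranking the 6 terms shows the dominant one is 7 · n^4 · (log n)^3. Hence f(n) ∈ Θ(n^4 · (log n)^3).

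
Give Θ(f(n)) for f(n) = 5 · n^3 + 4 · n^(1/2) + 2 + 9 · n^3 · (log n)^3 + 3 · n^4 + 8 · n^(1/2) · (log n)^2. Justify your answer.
f(n) ∈ Θ(n^4)

Compare the terms by growth order. For large n, n^a · (log n)^b dominates n^a' · (log n)^b' iff a > a', or (a = a' and b > b'). Ranking the 6 terms shows the dominant one is 3 · n^4. Hence f(n) ∈ Θ(n^4).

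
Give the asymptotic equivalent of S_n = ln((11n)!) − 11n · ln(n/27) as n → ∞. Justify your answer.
S_n ~ 11n · (ln 297 − 1) + O(ln n)

Stirling: ln((11n)!) = 11n ln(11n) − 11n + O(ln n).
  S_n = 11n ln(11n) − 11n − 11n ln(n/27) + O(ln n)
      = 11n ln(11n) − 11n ln n + 11n ln 27 − 11n + O(ln n)
      = 11n ln 11 + 11n ln 27 − 11n + O(ln n)
      = 11n (ln 297 − 1) + O(ln n).
Numerically ln(297) − 1 ≈ 4.6937.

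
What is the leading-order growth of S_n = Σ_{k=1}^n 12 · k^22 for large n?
S_n ~ 12 · n^23 / 23

By integral comparison (Euler-Maclaurin), Σ_{k=1}^n 12 · k^22 = 12 · ∫_0^n x^22 dx + O(n^22) = 12 · n^23/23 + O(n^22). (Equivalently, Faulhaber's formula gives the same leading term.)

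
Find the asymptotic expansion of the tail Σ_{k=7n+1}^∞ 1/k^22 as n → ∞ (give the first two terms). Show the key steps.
Σ_{k>7n} 1/k^22 = 1/(21 · (7n)^21) − 1/(2 · (7n)^22) + O(1/(7n)^23)

Compare to the integral: ∫_{7n}^∞ x^(−22) dx = [−x^(−21)/21]_{7n}^∞ = 1/((22−1)·(7n)^21). The Euler-Maclaurin correction adds −f(7n)/2 = −1/(2·(7n)^22). Euler-Maclaurin then gives
  Σ_{k>7n} 1/k^22 = ∫_{7n}^∞ dx/x^22 − 1/(2·(7n)^22) + O(1/(7n)^23).
(Equivalently this is ζ(22) − Σ_{k≤7n} 1/k^22.)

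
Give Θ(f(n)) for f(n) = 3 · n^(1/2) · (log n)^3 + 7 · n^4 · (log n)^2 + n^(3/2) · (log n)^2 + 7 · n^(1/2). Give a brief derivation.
f(n) ∈ Θ(n^4 · (log n)^2)

Compare the terms by growth order. For large n, n^a · (log n)^b dominates n^a' · (log n)^b' iff a > a', or (a = a' and b > b'). Ranking the 4 terms shows the dominant one is 7 · n^4 · (log n)^2. Hence f(n) ∈ Θ(n^4 · (log n)^2).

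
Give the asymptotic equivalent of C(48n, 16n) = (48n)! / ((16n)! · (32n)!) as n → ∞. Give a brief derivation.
C(48n, 16n) ~ (27/4)^(16n) · sqrt(3/(4π·16n))

Write N = 16n. Apply Stirling to each factorial:
  (3N)! ~ sqrt(2π·3N) · (3N/e)^(3N),
  N! ~ sqrt(2π N) · (N/e)^N,
  (2N)! ~ sqrt(2π·2N) · (2N/e)^(2N).
The exponential factors combine to (3N)^(3N) / (N^N · (2N)^(2N)) = 3^(3N)/2^(2N) = (3^3/2^2)^N = (27/4)^N.
The square-root prefactors combine to sqrt(2π·3N) / (sqrt(2π N)·sqrt(2π·2N)) = sqrt(3 / (2π·2·N)) = sqrt(3/(4π·16n)).
Substituting N = 16n: C(48n, 16n) ~ (27/4)^(16n) · sqrt(3/(4π·16n)).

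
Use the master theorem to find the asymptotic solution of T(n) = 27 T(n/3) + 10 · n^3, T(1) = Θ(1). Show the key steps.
T(n) = Θ(n^3 log n)

log_3 27 = 3, and f(n) = 10 · n^3 = Θ(n^(log_3 27)). This is Case 2 of the master theorem: T(n) = Θ(f(n) · log n) = Θ(n^3 log n).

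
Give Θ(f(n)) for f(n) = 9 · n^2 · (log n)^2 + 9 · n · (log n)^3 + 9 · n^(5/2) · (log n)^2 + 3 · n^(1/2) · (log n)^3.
f(n) ∈ Θ(n^(5/2) · (log n)^2)

Compare the terms by growth order. For large n, n^a · (log n)^b dominates n^a' · (log n)^b' iff a > a', or (a = a' and b > b'). Ranking the 4 terms shows the dominant one is 9 · n^(5/2) · (log n)^2. Hence f(n) ∈ Θ(n^(5/2) · (log n)^2).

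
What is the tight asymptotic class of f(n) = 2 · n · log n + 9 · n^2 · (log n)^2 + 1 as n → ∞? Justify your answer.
f(n) ∈ Θ(n^2 · (log n)^2)

Compare the terms by growth order. For large n, n^a · (log n)^b dominates n^a' · (log n)^b' iff a > a', or (a = a' and b > b'). Ranking the 3 terms shows the dominant one is 9 · n^2 · (log n)^2. Hence f(n) ∈ Θ(n^2 · (log n)^2).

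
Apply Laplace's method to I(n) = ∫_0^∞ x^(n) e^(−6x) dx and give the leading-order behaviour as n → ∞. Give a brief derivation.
I(n) ~ (sqrt(2π·n) / 6) · (n/(6e))^(n)

Write the integrand as exp(n ln x − 6x) and set f(x) = n ln x − 6x. Then f'(x) = n/x − 6 = 0 at x* = n/6, and f''(x*) = −n/x*^2 = −6^2/(n). Laplace's method (interior maximum) gives
  I(n) ~ e^(f(x*)) · sqrt(2π / |f''(x*)|)
        = exp(n ln(n/6) − n) · sqrt(2π · n / 6^2)
        = (n/6)^(n) e^(−n) · sqrt(2π·n) / 6
        = (sqrt(2π·n) / 6) · (n/(6e))^(n).
This matches Γ(n+1)/6^(n+1) with Stirling applied to Γ.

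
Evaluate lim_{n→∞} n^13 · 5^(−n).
lim = 0

Exponentials with base > 1 dominate every fixed polynomial: for any fixed c, n^c / 5^n → 0 as n → ∞ (e.g. by the ratio test, or by writing 5^n = e^(n ln 5) and noting e^(n ln 5) / n^c → ∞). Hence n^13 · 5^(−n) = n^13 / 5^n → 0.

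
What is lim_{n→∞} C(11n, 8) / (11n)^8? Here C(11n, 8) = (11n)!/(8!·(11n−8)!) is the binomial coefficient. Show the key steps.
lim = 1/8! = 1/40320

With N = 11n → ∞: C(N, 8) / N^8 = [N(N−1)…(N−7)] / (8! · N^8) = (1/8!) · 1 · (1 − 1/(11n)) · … · (1 − 7/(11n)). Each factor → 1 as N → ∞, so the limit is 1/8! = 1/40320.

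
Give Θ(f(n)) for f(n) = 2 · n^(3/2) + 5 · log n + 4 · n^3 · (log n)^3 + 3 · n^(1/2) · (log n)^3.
f(n) ∈ Θ(n^3 · (log n)^3)

Compare the terms by growth order. For large n, n^a · (log n)^b dominates n^a' · (log n)^b' iff a > a', or (a = a' and b > b'). Ranking the 4 terms shows the dominant one is 4 · n^3 · (log n)^3. Hence f(n) ∈ Θ(n^3 · (log n)^3).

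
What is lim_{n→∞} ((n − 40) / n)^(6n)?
lim = e^(−240)

Rewrite as (1 − 40/n)^(6n). By the standard limit (1 + x/n)^n → e^x, we have (1 − 40/n)^n → e^(−40), and raising to the 6th power gives e^(−240).
More precisely, ln[(1 − 40/n)^(6n)] = 6n · ln(1 − 40/n) = 6n · (-40/n + O(1/n^2)) = -240 + O(1/n) → -240.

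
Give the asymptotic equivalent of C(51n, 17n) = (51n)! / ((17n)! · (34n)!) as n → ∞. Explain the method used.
C(51n, 17n) ~ (27/4)^(17n) · sqrt(3/(4π·17n))

Write N = 17n. Apply Stirling to each factorial:
  (3N)! ~ sqrt(2π·3N) · (3N/e)^(3N),
  N! ~ sqrt(2π N) · (N/e)^N,
  (2N)! ~ sqrt(2π·2N) · (2N/e)^(2N).
The exponential factors combine to (3N)^(3N) / (N^N · (2N)^(2N)) = 3^(3N)/2^(2N) = (3^3/2^2)^N = (27/4)^N.
The square-root prefactors combine to sqrt(2π·3N) / (sqrt(2π N)·sqrt(2π·2N)) = sqrt(3 / (2π·2·N)) = sqrt(3/(4π·17n)).
Substituting N = 17n: C(51n, 17n) ~ (27/4)^(17n) · sqrt(3/(4π·17n)).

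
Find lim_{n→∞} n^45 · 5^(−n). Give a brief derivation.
lim = 0

Exponentials with base > 1 dominate every fixed polynomial: for any fixed c, n^c / 5^n → 0 as n → ∞ (e.g. by the ratio test, or by writing 5^n = e^(n ln 5) and noting e^(n ln 5) / n^c → ∞). Hence n^45 · 5^(−n) = n^45 / 5^n → 0.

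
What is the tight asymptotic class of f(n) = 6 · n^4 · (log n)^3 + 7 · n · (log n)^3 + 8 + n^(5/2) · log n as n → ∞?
f(n) ∈ Θ(n^4 · (log n)^3)

Compare the terms by growth order. For large n, n^a · (log n)^b dominates n^a' · (log n)^b' iff a > a', or (a = a' and b > b'). Ranking the 4 terms shows the dominant one is 6 · n^4 · (log n)^3. Hence f(n) ∈ Θ(n^4 · (log n)^3).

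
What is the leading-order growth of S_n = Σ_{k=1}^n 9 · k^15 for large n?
S_n ~ 9 · n^16 / 16

By integral comparison (Euler-Maclaurin), Σ_{k=1}^n 9 · k^15 = 9 · ∫_0^n x^15 dx + O(n^15) = 9 · n^16/16 + O(n^15). (Equivalently, Faulhaber's formula gives the same leading term.)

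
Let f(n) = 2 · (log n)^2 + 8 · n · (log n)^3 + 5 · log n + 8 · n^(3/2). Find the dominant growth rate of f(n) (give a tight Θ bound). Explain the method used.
f(n) ∈ Θ(n^(3/2))

Compare the terms by growth order. For large n, n^a · (log n)^b dominates n^a' · (log n)^b' iff a > a', or (a = a' and b > b'). Ranking the 4 terms shows the dominant one is 8 · n^(3/2). Hence f(n) ∈ Θ(n^(3/2)).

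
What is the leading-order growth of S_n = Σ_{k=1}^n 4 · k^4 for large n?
S_n ~ 4 · n^5 / 5

By integral comparison (Euler-Maclaurin), Σ_{k=1}^n 4 · k^4 = 4 · ∫_0^n x^4 dx + O(n^4) = 4 · n^5/5 + O(n^4). (Equivalently, Faulhaber's formula gives the same leading term.)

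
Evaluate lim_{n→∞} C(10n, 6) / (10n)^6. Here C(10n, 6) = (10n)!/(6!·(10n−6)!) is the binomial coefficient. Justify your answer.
lim = 1/6! = 1/720

With N = 10n → ∞: C(N, 6) / N^6 = [N(N−1)…(N−5)] / (6! · N^6) = (1/6!) · 1 · (1 − 1/(10n)) · … · (1 − 5/(10n)). Each factor → 1 as N → ∞, so the limit is 1/6! = 1/720.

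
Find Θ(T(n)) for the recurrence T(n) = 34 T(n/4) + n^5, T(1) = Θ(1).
T(n) = Θ(n^5)

log_4 34 ≈ 2.544. f(n) = n^5 dominates n^(log_4 34) since 5 > 2.544, and the regularity condition a·f(n/b) = 34·(n/4)^5 = (34/1024)·n^5 ≤ c·f(n) holds with c = 34/1024 ≈ 0.0332 < 1. So this is Case 3: T(n) = Θ(f(n)) = Θ(n^5).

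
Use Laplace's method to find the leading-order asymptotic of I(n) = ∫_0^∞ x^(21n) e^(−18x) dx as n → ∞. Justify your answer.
I(n) ~ (sqrt(2π·21n) / 18) · (21n/(18e))^(21n)

Write the integrand as exp(21n ln x − 18x) and set f(x) = 21n ln x − 18x. Then f'(x) = 21n/x − 18 = 0 at x* = 21n/18, and f''(x*) = −21n/x*^2 = −18^2/(21n). Laplace's method (interior maximum) gives
  I(n) ~ e^(f(x*)) · sqrt(2π / |f''(x*)|)
        = exp(21n ln(21n/18) − 21n) · sqrt(2π · 21n / 18^2)
        = (21n/18)^(21n) e^(−21n) · sqrt(2π·21n) / 18
        = (sqrt(2π·21n) / 18) · (21n/(18e))^(21n).
This matches Γ(21n+1)/18^(21n+1) with Stirling applied to Γ.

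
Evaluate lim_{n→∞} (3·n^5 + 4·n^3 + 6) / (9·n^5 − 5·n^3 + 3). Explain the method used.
lim = 3/9 = 1/3

For large n the leading n^5 terms dominate both numerator and denominator. Dividing top and bottom by n^5, every other term tends to 0, leaving 3/9 = 1/3.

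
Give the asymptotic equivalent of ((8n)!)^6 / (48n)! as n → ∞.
((8n)!)^6/(48n)! ~ ((2π·8n)^(5/2) / sqrt(6)) · 6^(−6·8n)  →  0

Write N = 8n. Stirling: N! ~ sqrt(2π N)(N/e)^N and (6N)! ~ sqrt(2π·6N)·(6N/e)^(6N).
  (N!)^6/(6N)! ~ (2π N)^(6/2) (N/e)^(6N) / [sqrt(2π·6N) (6N/e)^(6N)]
     = (2π N)^(6/2) / sqrt(2π·6N) · (N/(6N))^(6N)
     = (2π N)^((6−1)/2) / sqrt(6) · 6^(−6N).
Since 6^6 > 1, the factor 6^(−6N) decays exponentially, so the ratio → 0. Substituting N = 8n gives the stated form.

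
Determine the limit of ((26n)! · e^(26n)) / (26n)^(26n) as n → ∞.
lim = ∞

Stirling: (26n)! ~ sqrt(2π·26n) · (26n/e)^(26n). Hence
  (26n)! · e^(26n) / (26n)^(26n) ~ sqrt(2π·26n) = sqrt(2π·26) · sqrt(n) → ∞.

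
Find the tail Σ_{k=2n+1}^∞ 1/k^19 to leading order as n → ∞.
Σ_{k>2n} 1/k^19 ~ 1/(18 · (2n)^18)

Compare to the integral: ∫_{2n}^∞ x^(−19) dx = [−x^(−18)/18]_{2n}^∞ = 1/((19−1)·(2n)^18). Euler-Maclaurin then gives
  Σ_{k>2n} 1/k^19 = ∫_{2n}^∞ dx/x^19 − 1/(2·(2n)^19) + O(1/(2n)^20).
(Equivalently this is ζ(19) − Σ_{k≤2n} 1/k^19.)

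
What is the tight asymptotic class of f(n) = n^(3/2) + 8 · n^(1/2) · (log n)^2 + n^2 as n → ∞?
f(n) ∈ Θ(n^2)

Compare the terms by growth order. For large n, n^a · (log n)^b dominates n^a' · (log n)^b' iff a > a', or (a = a' and b > b'). Ranking the 3 terms shows the dominant one is n^2. Hence f(n) ∈ Θ(n^2).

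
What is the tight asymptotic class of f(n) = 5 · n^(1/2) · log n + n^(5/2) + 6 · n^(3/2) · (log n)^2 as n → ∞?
f(n) ∈ Θ(n^(5/2))

Compare the terms by growth order. For large n, n^a · (log n)^b dominates n^a' · (log n)^b' iff a > a', or (a = a' and b > b'). Ranking the 3 terms shows the dominant one is n^(5/2). Hence f(n) ∈ Θ(n^(5/2)).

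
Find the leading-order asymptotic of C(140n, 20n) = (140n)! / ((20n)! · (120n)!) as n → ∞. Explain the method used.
C(140n, 20n) ~ (823543/46656)^(20n) · sqrt(7/(12π·20n))

Write N = 20n. Apply Stirling to each factorial:
  (7N)! ~ sqrt(2π·7N) · (7N/e)^(7N),
  N! ~ sqrt(2π N) · (N/e)^N,
  (6N)! ~ sqrt(2π·6N) · (6N/e)^(6N).
The exponential factors combine to (7N)^(7N) / (N^N · (6N)^(6N)) = 7^(7N)/6^(6N) = (7^7/6^6)^N = (823543/46656)^N.
The square-root prefactors combine to sqrt(2π·7N) / (sqrt(2π N)·sqrt(2π·6N)) = sqrt(7 / (2π·6·N)) = sqrt(7/(12π·20n)).
Substituting N = 20n: C(140n, 20n) ~ (823543/46656)^(20n) · sqrt(7/(12π·20n)).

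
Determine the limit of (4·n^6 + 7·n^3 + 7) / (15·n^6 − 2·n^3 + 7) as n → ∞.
lim = 4/15

For large n the leading n^6 terms dominate both numerator and denominator. Dividing top and bottom by n^6, every other term tends to 0, leaving 4/15.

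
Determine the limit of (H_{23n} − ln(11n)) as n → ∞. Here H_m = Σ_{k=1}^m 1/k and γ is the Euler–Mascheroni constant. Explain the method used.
lim = ln(23/11) + γ

By Euler-Maclaurin, H_m = ln m + γ + O(1/m). So
  H_{23n} − ln(11n) = ln(23n) + γ − ln(11n) + O(1/n)
                       = ln(23/11) + γ + O(1/n).
Hence the limit is ln(23/11) + γ.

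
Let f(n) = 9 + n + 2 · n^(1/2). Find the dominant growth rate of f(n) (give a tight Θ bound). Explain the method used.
f(n) ∈ Θ(n)

Compare the terms by growth order. For large n, n^a · (log n)^b dominates n^a' · (log n)^b' iff a > a', or (a = a' and b > b'). Ranking the 3 terms shows the dominant one is n. Hence f(n) ∈ Θ(n).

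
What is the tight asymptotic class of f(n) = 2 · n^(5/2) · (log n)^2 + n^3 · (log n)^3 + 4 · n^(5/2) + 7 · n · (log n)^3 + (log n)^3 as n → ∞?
f(n) ∈ Θ(n^3 · (log n)^3)

Compare the terms by growth order. For large n, n^a · (log n)^b dominates n^a' · (log n)^b' iff a > a', or (a = a' and b > b'). Ranking the 5 terms shows the dominant one is n^3 · (log n)^3. Hence f(n) ∈ Θ(n^3 · (log n)^3).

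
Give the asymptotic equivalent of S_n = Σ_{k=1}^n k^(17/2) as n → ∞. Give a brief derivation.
S_n ~ (2/19) · n^(19/2)

Integral comparison: Σ_{k=1}^n k^(17/2) = ∫_0^n x^(17/2) dx + O(n^(17/2)). The integral is n^(1 + 17/2) / (1 + 17/2) = n^((17+2)/2) / ((17+2)/2) = (2/19) · n^(19/2).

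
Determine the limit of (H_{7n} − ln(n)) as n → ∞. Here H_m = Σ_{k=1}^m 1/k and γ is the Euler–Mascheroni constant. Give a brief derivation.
lim = ln 7 + γ

By Euler-Maclaurin, H_m = ln m + γ + O(1/m). So
  H_{7n} − ln(n) = ln(7n) + γ − ln(n) + O(1/n)
                       = ln(7/1) + γ + O(1/n).
Hence the limit is ln(7/1) + γ.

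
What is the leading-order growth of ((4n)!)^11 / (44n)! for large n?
((4n)!)^11/(44n)! ~ ((2π·4n)^(10/2) / sqrt(11)) · 11^(−11·4n)  →  0

Write N = 4n. Stirling: N! ~ sqrt(2π N)(N/e)^N and (11N)! ~ sqrt(2π·11N)·(11N/e)^(11N).
  (N!)^11/(11N)! ~ (2π N)^(11/2) (N/e)^(11N) / [sqrt(2π·11N) (11N/e)^(11N)]
     = (2π N)^(11/2) / sqrt(2π·11N) · (N/(11N))^(11N)
     = (2π N)^((11−1)/2) / sqrt(11) · 11^(−11N).
Since 11^11 > 1, the factor 11^(−11N) decays exponentially, so the ratio → 0. Substituting N = 4n gives the stated form.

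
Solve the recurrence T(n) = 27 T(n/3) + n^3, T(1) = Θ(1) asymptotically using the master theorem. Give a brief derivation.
T(n) = Θ(n^3 log n)

log_3 27 = 3, and f(n) = n^3 = Θ(n^(log_3 27)). This is Case 2 of the master theorem: T(n) = Θ(f(n) · log n) = Θ(n^3 log n).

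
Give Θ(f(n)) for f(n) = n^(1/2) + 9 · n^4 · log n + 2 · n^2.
f(n) ∈ Θ(n^4 · log n)

Compare the terms by growth order. For large n, n^a · (log n)^b dominates n^a' · (log n)^b' iff a > a', or (a = a' and b > b'). Ranking the 3 terms shows the dominant one is 9 · n^4 · log n. Hence f(n) ∈ Θ(n^4 · log n).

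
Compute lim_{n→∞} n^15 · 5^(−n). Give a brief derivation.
lim = 0

Exponentials with base > 1 dominate every fixed polynomial: for any fixed c, n^c / 5^n → 0 as n → ∞ (e.g. by the ratio test, or by writing 5^n = e^(n ln 5) and noting e^(n ln 5) / n^c → ∞). Hence n^15 · 5^(−n) = n^15 / 5^n → 0.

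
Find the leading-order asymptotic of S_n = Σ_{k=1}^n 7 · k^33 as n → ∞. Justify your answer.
S_n ~ 7 · n^34 / 34

By integral comparison (Euler-Maclaurin), Σ_{k=1}^n 7 · k^33 = 7 · ∫_0^n x^33 dx + O(n^33) = 7 · n^34/34 + O(n^33). (Equivalently, Faulhaber's formula gives the same leading term.)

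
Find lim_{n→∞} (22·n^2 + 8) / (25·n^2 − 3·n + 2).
lim = 22/25

For large n the leading n^2 terms dominate both numerator and denominator. Dividing top and bottom by n^2, every other term tends to 0, leaving 22/25.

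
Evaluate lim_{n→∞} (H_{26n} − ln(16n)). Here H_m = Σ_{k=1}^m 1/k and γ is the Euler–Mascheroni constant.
lim = ln(13/8) + γ

By Euler-Maclaurin, H_m = ln m + γ + O(1/m). So
  H_{26n} − ln(16n) = ln(26n) + γ − ln(16n) + O(1/n)
                       = ln(26/16) + γ + O(1/n).
Hence the limit is ln(26/16) + γ (= ln(13/8)).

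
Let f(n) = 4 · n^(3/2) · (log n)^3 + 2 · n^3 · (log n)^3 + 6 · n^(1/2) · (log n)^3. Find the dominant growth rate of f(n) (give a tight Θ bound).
f(n) ∈ Θ(n^3 · (log n)^3)

Compare the terms by growth order. For large n, n^a · (log n)^b dominates n^a' · (log n)^b' iff a > a', or (a = a' and b > b'). Ranking the 3 terms shows the dominant one is 2 · n^3 · (log n)^3. Hence f(n) ∈ Θ(n^3 · (log n)^3).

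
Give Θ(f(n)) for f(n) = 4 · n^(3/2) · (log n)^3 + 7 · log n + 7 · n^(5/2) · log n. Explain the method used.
f(n) ∈ Θ(n^(5/2) · log n)

Compare the terms by growth order. For large n, n^a · (log n)^b dominates n^a' · (log n)^b' iff a > a', or (a = a' and b > b'). Ranking the 3 terms shows the dominant one is 7 · n^(5/2) · log n. Hence f(n) ∈ Θ(n^(5/2) · log n).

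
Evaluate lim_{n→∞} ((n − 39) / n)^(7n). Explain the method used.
lim = e^(−273)

Rewrite as (1 − 39/n)^(7n). By the standard limit (1 + x/n)^n → e^x, we have (1 − 39/n)^n → e^(−39), and raising to the 7th power gives e^(−273).
More precisely, ln[(1 − 39/n)^(7n)] = 7n · ln(1 − 39/n) = 7n · (-39/n + O(1/n^2)) = -273 + O(1/n) → -273.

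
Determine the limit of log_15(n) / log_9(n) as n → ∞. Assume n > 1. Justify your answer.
lim = ln(9) / ln(15) = log_15(9)

Change of base: log_15(n) = ln n / ln 15 and log_9(n) = ln n / ln 9. The ratio is (ln n / ln 15) · (ln 9 / ln n) = ln 9 / ln 15, a constant independent of n. So the limit is ln 9 / ln 15 = log_15(9).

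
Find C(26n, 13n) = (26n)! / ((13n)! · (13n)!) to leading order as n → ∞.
C(26n, 13n) ~ (4)^(13n) · sqrt(1/(π·13n))

Write N = 13n. Apply Stirling to each factorial:
  (2N)! ~ sqrt(2π·2N) · (2N/e)^(2N),
  N! ~ sqrt(2π N) · (N/e)^N,
  (1N)! ~ sqrt(2π·1N) · (1N/e)^(1N).
The exponential factors combine to (2N)^(2N) / (N^N · (1N)^(1N)) = 2^(2N)/1^(1N) = (2^2/1^1)^N = (4)^N.
The square-root prefactors combine to sqrt(2π·2N) / (sqrt(2π N)·sqrt(2π·1N)) = sqrt(2 / (2π·1·N)) = sqrt(1/(π·13n)).
Substituting N = 13n: C(26n, 13n) ~ (4)^(13n) · sqrt(1/(π·13n)).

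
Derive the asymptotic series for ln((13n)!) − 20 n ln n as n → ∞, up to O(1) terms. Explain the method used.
ln((13n)!) − 20 n ln n = −7 n ln n + 13(ln 13 − 1) n + (1/2) ln(2π·13n) + O(1/n)

Stirling: ln((13n)!) = 13n ln(13n) − 13n + (1/2) ln(2π·13n) + O(1/n).
Expand 13n ln(13n) = 13n (ln n + ln 13) = 13n ln n + 13n ln 13.
Subtract 20n ln n: leading term is (13 − 20) n ln n = −7 n ln n. The next term is 13n ln 13 − 13n = 13(ln 13 − 1) n. Then the (1/2) ln(2π·13n) correction.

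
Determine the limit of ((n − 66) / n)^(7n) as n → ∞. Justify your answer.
lim = e^(−462)

Rewrite as (1 − 66/n)^(7n). By the standard limit (1 + x/n)^n → e^x, we have (1 − 66/n)^n → e^(−66), and raising to the 7th power gives e^(−462).
More precisely, ln[(1 − 66/n)^(7n)] = 7n · ln(1 − 66/n) = 7n · (-66/n + O(1/n^2)) = -462 + O(1/n) → -462.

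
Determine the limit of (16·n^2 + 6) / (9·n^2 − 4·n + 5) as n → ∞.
lim = 16/9

For large n the leading n^2 terms dominate both numerator and denominator. Dividing top and bottom by n^2, every other term tends to 0, leaving 16/9.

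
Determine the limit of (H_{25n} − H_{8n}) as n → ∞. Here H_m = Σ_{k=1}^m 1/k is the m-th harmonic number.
lim = ln(25/8)

Euler-Maclaurin gives H_m = ln m + γ + 1/(2m) + O(1/m^2). The γ and O(1/m) terms cancel in the difference:
  H_{25n} − H_{8n} = ln(25n) − ln(8n) + O(1/n) = ln(25/8) + O(1/n).
Hence the limit is ln(25/8).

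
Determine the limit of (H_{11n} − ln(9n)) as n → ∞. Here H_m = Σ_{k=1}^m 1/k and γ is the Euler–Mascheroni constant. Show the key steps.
lim = ln(11/9) + γ

By Euler-Maclaurin, H_m = ln m + γ + O(1/m). So
  H_{11n} − ln(9n) = ln(11n) + γ − ln(9n) + O(1/n)
                       = ln(11/9) + γ + O(1/n).
Hence the limit is ln(11/9) + γ.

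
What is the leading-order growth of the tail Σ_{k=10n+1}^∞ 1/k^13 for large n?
Σ_{k>10n} 1/k^13 ~ 1/(12 · (10n)^12)

Compare to the integral: ∫_{10n}^∞ x^(−13) dx = [−x^(−12)/12]_{10n}^∞ = 1/((13−1)·(10n)^12). Euler-Maclaurin then gives
  Σ_{k>10n} 1/k^13 = ∫_{10n}^∞ dx/x^13 − 1/(2·(10n)^13) + O(1/(10n)^14).
(Equivalently this is ζ(13) − Σ_{k≤10n} 1/k^13.)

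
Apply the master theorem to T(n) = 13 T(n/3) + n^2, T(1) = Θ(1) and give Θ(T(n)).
T(n) = Θ(n^(log_3 13))

Master theorem: compare f(n) = n^2 to n^(log_3 13) where log_3 13 ≈ 2.335. Since 2 < log_3 13, we have f(n) = O(n^(log_3 13 − ε)) for some ε > 0 — Case 1. Hence T(n) = Θ(n^(log_3 13)).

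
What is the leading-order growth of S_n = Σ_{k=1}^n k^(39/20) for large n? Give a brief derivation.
S_n ~ (20/59) · n^(59/20)

Integral comparison: Σ_{k=1}^n k^(39/20) = ∫_0^n x^(39/20) dx + O(n^(39/20)). The integral is n^(1 + 39/20) / (1 + 39/20) = n^((39+20)/20) / ((39+20)/20) = (20/59) · n^(59/20).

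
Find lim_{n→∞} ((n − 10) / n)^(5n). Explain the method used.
lim = e^(−50)

Rewrite as (1 − 10/n)^(5n). By the standard limit (1 + x/n)^n → e^x, we have (1 − 10/n)^n → e^(−10), and raising to the 5th power gives e^(−50).
More precisely, ln[(1 − 10/n)^(5n)] = 5n · ln(1 − 10/n) = 5n · (-10/n + O(1/n^2)) = -50 + O(1/n) → -50.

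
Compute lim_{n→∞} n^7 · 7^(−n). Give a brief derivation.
lim = 0

Exponentials with base > 1 dominate every fixed polynomial: for any fixed c, n^c / 7^n → 0 as n → ∞ (e.g. by the ratio test, or by writing 7^n = e^(n ln 7) and noting e^(n ln 7) / n^c → ∞). Hence n^7 · 7^(−n) = n^7 / 7^n → 0.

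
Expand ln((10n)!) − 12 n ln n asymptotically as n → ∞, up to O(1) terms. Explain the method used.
ln((10n)!) − 12 n ln n = −2 n ln n + 10(ln 10 − 1) n + (1/2) ln(2π·10n) + O(1/n)

Stirling: ln((10n)!) = 10n ln(10n) − 10n + (1/2) ln(2π·10n) + O(1/n).
Expand 10n ln(10n) = 10n (ln n + ln 10) = 10n ln n + 10n ln 10.
Subtract 12n ln n: leading term is (10 − 12) n ln n = −2 n ln n. The next term is 10n ln 10 − 10n = 10(ln 10 − 1) n. Then the (1/2) ln(2π·10n) correction.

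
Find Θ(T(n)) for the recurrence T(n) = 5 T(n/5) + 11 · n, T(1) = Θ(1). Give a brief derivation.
T(n) = Θ(n log n)

log_5 5 = 1, and f(n) = 11 · n = Θ(n^(log_5 5)). This is Case 2 of the master theorem: T(n) = Θ(f(n) · log n) = Θ(n log n).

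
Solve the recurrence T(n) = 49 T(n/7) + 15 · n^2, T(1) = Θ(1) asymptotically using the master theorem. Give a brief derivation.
T(n) = Θ(n^2 log n)

log_7 49 = 2, and f(n) = 15 · n^2 = Θ(n^(log_7 49)). This is Case 2 of the master theorem: T(n) = Θ(f(n) · log n) = Θ(n^2 log n).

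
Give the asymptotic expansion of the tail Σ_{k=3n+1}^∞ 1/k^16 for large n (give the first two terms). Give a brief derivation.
Σ_{k>3n} 1/k^16 = 1/(15 · (3n)^15) − 1/(2 · (3n)^16) + O(1/(3n)^17)

Compare to the integral: ∫_{3n}^∞ x^(−16) dx = [−x^(−15)/15]_{3n}^∞ = 1/((16−1)·(3n)^15). The Euler-Maclaurin correction adds −f(3n)/2 = −1/(2·(3n)^16). Euler-Maclaurin then gives
  Σ_{k>3n} 1/k^16 = ∫_{3n}^∞ dx/x^16 − 1/(2·(3n)^16) + O(1/(3n)^17).
(Equivalently this is ζ(16) − Σ_{k≤3n} 1/k^16.)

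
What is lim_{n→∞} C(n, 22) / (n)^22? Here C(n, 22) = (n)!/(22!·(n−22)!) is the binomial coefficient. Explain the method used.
lim = 1/22! = 1/1124000727777607680000

With N = n → ∞: C(N, 22) / N^22 = [N(N−1)…(N−21)] / (22! · N^22) = (1/22!) · 1 · (1 − 1/n) · … · (1 − 21/n). Each factor → 1 as N → ∞, so the limit is 1/22! = 1/1124000727777607680000.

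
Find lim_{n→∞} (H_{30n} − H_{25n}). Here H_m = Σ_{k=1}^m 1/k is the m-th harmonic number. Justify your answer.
lim = ln(30/25) = ln(6/5)

Euler-Maclaurin gives H_m = ln m + γ + 1/(2m) + O(1/m^2). The γ and O(1/m) terms cancel in the difference:
  H_{30n} − H_{25n} = ln(30n) − ln(25n) + O(1/n) = ln(30/25) + O(1/n).
Hence the limit is ln(30/25) = ln(6/5).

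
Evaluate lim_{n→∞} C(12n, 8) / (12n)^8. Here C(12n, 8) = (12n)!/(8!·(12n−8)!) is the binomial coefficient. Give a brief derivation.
lim = 1/8! = 1/40320

With N = 12n → ∞: C(N, 8) / N^8 = [N(N−1)…(N−7)] / (8! · N^8) = (1/8!) · 1 · (1 − 1/(12n)) · … · (1 − 7/(12n)). Each factor → 1 as N → ∞, so the limit is 1/8! = 1/40320.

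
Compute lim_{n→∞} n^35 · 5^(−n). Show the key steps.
lim = 0

Exponentials with base > 1 dominate every fixed polynomial: for any fixed c, n^c / 5^n → 0 as n → ∞ (e.g. by the ratio test, or by writing 5^n = e^(n ln 5) and noting e^(n ln 5) / n^c → ∞). Hence n^35 · 5^(−n) = n^35 / 5^n → 0.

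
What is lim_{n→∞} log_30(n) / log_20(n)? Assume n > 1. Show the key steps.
lim = ln(20) / ln(30) = log_30(20)

Change of base: log_30(n) = ln n / ln 30 and log_20(n) = ln n / ln 20. The ratio is (ln n / ln 30) · (ln 20 / ln n) = ln 20 / ln 30, a constant independent of n. So the limit is ln 20 / ln 30 = log_30(20).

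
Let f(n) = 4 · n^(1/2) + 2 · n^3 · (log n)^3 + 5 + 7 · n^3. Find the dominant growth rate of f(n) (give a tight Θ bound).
f(n) ∈ Θ(n^3 · (log n)^3)

Compare the terms by growth order. For large n, n^a · (log n)^b dominates n^a' · (log n)^b' iff a > a', or (a = a' and b > b'). Ranking the 4 terms shows the dominant one is 2 · n^3 · (log n)^3. Hence f(n) ∈ Θ(n^3 · (log n)^3).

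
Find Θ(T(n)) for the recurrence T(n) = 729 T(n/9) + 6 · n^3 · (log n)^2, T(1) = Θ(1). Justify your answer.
T(n) = Θ(n^3 · (log n)^3)

Here log_9 729 = 3 and f(n) = 6 · n^3 · (log n)^2 = Θ(n^(log_9 729) · (log n)^2). This is the extended Case 2 of the master theorem (f matches the critical exponent up to log factors), giving T(n) = Θ(n^(log_9 729) · (log n)^(2+1)) = Θ(n^3 · (log n)^3).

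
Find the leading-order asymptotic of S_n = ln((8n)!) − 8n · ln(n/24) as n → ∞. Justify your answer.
S_n ~ 8n · (ln 192 − 1) + O(ln n)

Stirling: ln((8n)!) = 8n ln(8n) − 8n + O(ln n).
  S_n = 8n ln(8n) − 8n − 8n ln(n/24) + O(ln n)
      = 8n ln(8n) − 8n ln n + 8n ln 24 − 8n + O(ln n)
      = 8n ln 8 + 8n ln 24 − 8n + O(ln n)
      = 8n (ln 192 − 1) + O(ln n).
Numerically ln(192) − 1 ≈ 4.2575.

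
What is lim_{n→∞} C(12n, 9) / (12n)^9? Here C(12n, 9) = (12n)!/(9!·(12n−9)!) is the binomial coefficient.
lim = 1/9! = 1/362880

With N = 12n → ∞: C(N, 9) / N^9 = [N(N−1)…(N−8)] / (9! · N^9) = (1/9!) · 1 · (1 − 1/(12n)) · … · (1 − 8/(12n)). Each factor → 1 as N → ∞, so the limit is 1/9! = 1/362880.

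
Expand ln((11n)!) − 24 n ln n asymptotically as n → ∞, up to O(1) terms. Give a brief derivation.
ln((11n)!) − 24 n ln n = −13 n ln n + 11(ln 11 − 1) n + (1/2) ln(2π·11n) + O(1/n)

Stirling: ln((11n)!) = 11n ln(11n) − 11n + (1/2) ln(2π·11n) + O(1/n).
Expand 11n ln(11n) = 11n (ln n + ln 11) = 11n ln n + 11n ln 11.
Subtract 24n ln n: leading term is (11 − 24) n ln n = −13 n ln n. The next term is 11n ln 11 − 11n = 11(ln 11 − 1) n. Then the (1/2) ln(2π·11n) correction.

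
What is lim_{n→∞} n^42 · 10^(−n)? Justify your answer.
lim = 0

Exponentials with base > 1 dominate every fixed polynomial: for any fixed c, n^c / 10^n → 0 as n → ∞ (e.g. by the ratio test, or by writing 10^n = e^(n ln 10) and noting e^(n ln 10) / n^c → ∞). Hence n^42 · 10^(−n) = n^42 / 10^n → 0.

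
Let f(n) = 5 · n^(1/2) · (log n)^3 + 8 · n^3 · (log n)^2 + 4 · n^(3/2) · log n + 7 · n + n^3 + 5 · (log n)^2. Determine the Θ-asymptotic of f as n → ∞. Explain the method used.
f(n) ∈ Θ(n^3 · (log n)^2)

Compare the terms by growth order. For large n, n^a · (log n)^b dominates n^a' · (log n)^b' iff a > a', or (a = a' and b > b'). Ranking the 6 terms shows the dominant one is 8 · n^3 · (log n)^2. Hence f(n) ∈ Θ(n^3 · (log n)^2).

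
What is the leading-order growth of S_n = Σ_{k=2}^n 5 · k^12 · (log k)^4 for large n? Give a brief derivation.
S_n ~ 5 · n^13 · (log n)^4 / 13

By integral comparison, S_n = ∫_1^n 5 · x^12 · (log x)^4 dx + O(n^12 · (log n)^4). For the integral, the leading term of ∫_1^n x^12 (log x)^4 dx is n^13/13 · (log n)^4 (by repeated integration by parts; each step lowers the log-exponent and produces a relatively O(1/log n) correction). Hence S_n ~ 5 · n^13 · (log n)^4 / 13.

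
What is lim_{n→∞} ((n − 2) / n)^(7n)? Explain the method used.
lim = e^(−14)

Rewrite as (1 − 2/n)^(7n). By the standard limit (1 + x/n)^n → e^x, we have (1 − 2/n)^n → e^(−2), and raising to the 7th power gives e^(−14).
More precisely, ln[(1 − 2/n)^(7n)] = 7n · ln(1 − 2/n) = 7n · (-2/n + O(1/n^2)) = -14 + O(1/n) → -14.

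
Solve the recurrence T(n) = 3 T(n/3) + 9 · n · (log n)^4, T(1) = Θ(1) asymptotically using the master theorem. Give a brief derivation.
T(n) = Θ(n · (log n)^5)

Here log_3 3 = 1 and f(n) = 9 · n · (log n)^4 = Θ(n^(log_3 3) · (log n)^4). This is the extended Case 2 of the master theorem (f matches the critical exponent up to log factors), giving T(n) = Θ(n^(log_3 3) · (log n)^(4+1)) = Θ(n · (log n)^5).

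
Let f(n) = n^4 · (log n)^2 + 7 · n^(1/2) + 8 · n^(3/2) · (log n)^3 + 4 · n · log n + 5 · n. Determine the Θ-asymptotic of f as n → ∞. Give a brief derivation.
f(n) ∈ Θ(n^4 · (log n)^2)

Compare the terms by growth order. For large n, n^a · (log n)^b dominates n^a' · (log n)^b' iff a > a', or (a = a' and b > b'). Ranking the 5 terms shows the dominant one is n^4 · (log n)^2. Hence f(n) ∈ Θ(n^4 · (log n)^2).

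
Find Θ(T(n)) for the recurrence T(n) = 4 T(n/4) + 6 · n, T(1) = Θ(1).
T(n) = Θ(n log n)

log_4 4 = 1, and f(n) = 6 · n = Θ(n^(log_4 4)). This is Case 2 of the master theorem: T(n) = Θ(f(n) · log n) = Θ(n log n).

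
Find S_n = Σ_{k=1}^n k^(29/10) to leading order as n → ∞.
S_n ~ (10/39) · n^(39/10)

Integral comparison: Σ_{k=1}^n k^(29/10) = ∫_0^n x^(29/10) dx + O(n^(29/10)). The integral is n^(1 + 29/10) / (1 + 29/10) = n^((29+10)/10) / ((29+10)/10) = (10/39) · n^(39/10).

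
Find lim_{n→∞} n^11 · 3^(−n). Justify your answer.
lim = 0

Exponentials with base > 1 dominate every fixed polynomial: for any fixed c, n^c / 3^n → 0 as n → ∞ (e.g. by the ratio test, or by writing 3^n = e^(n ln 3) and noting e^(n ln 3) / n^c → ∞). Hence n^11 · 3^(−n) = n^11 / 3^n → 0.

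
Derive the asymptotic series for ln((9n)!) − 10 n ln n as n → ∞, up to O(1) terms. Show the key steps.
ln((9n)!) − 10 n ln n = −n ln n + 9(ln 9 − 1) n + (1/2) ln(2π·9n) + O(1/n)

Stirling: ln((9n)!) = 9n ln(9n) − 9n + (1/2) ln(2π·9n) + O(1/n).
Expand 9n ln(9n) = 9n (ln n + ln 9) = 9n ln n + 9n ln 9.
Subtract 10n ln n: leading term is (9 − 10) n ln n = −n ln n. The next term is 9n ln 9 − 9n = 9(ln 9 − 1) n. Then the (1/2) ln(2π·9n) correction.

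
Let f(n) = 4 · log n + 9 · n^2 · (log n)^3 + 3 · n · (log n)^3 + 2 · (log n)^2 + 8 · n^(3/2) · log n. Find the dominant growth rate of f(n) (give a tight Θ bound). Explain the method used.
f(n) ∈ Θ(n^2 · (log n)^3)

Compare the terms by growth order. For large n, n^a · (log n)^b dominates n^a' · (log n)^b' iff a > a', or (a = a' and b > b'). Ranking the 5 terms shows the dominant one is 9 · n^2 · (log n)^3. Hence f(n) ∈ Θ(n^2 · (log n)^3).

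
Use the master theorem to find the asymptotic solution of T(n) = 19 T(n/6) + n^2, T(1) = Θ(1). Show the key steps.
T(n) = Θ(n^2)

log_6 19 ≈ 1.643. f(n) = n^2 dominates n^(log_6 19) since 2 > 1.643, and the regularity condition a·f(n/b) = 19·(n/6)^2 = (19/36)·n^2 ≤ c·f(n) holds with c = 19/36 ≈ 0.528 < 1. So this is Case 3: T(n) = Θ(f(n)) = Θ(n^2).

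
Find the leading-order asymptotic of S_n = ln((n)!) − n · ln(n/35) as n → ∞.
S_n ~ n · (ln 35 − 1) + O(ln n)

Stirling: ln((n)!) = n ln(n) − n + O(ln n).
  S_n = n ln(n) − n − n ln(n/35) + O(ln n)
      = n ln(n) − n ln n + n ln 35 − n + O(ln n)
      = n ln 35 − n + O(ln n)
      = n (ln 35 − 1) + O(ln n).
Numerically ln(35) − 1 ≈ 2.5553.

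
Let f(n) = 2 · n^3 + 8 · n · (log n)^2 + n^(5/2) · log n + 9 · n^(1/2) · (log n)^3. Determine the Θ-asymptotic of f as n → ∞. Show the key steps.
f(n) ∈ Θ(n^3)

Compare the terms by growth order. For large n, n^a · (log n)^b dominates n^a' · (log n)^b' iff a > a', or (a = a' and b > b'). Ranking the 4 terms shows the dominant one is 2 · n^3. Hence f(n) ∈ Θ(n^3).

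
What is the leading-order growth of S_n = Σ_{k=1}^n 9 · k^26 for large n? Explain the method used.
S_n ~ n^27 / 3

By integral comparison (Euler-Maclaurin), Σ_{k=1}^n 9 · k^26 = 9 · ∫_0^n x^26 dx + O(n^26) = 9 · n^27/27 = n^27 / 3 + O(n^26). (Equivalently, Faulhaber's formula gives the same leading term.)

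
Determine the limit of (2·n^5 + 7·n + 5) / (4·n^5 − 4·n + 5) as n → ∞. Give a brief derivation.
lim = 2/4 = 1/2

For large n the leading n^5 terms dominate both numerator and denominator. Dividing top and bottom by n^5, every other term tends to 0, leaving 2/4 = 1/2.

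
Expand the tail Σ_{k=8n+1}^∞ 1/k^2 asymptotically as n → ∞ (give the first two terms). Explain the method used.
Σ_{k>8n} 1/k^2 = 1/(1 · (8n)) − 1/(2 · (8n)^2) + O(1/(8n)^3)

Compare to the integral: ∫_{8n}^∞ x^(−2) dx = [−x^(−1)/1]_{8n}^∞ = 1/((2−1)·(8n)). The Euler-Maclaurin correction adds −f(8n)/2 = −1/(2·(8n)^2). Euler-Maclaurin then gives
  Σ_{k>8n} 1/k^2 = ∫_{8n}^∞ dx/x^2 − 1/(2·(8n)^2) + O(1/(8n)^3).
(Equivalently this is ζ(2) − Σ_{k≤8n} 1/k^2.)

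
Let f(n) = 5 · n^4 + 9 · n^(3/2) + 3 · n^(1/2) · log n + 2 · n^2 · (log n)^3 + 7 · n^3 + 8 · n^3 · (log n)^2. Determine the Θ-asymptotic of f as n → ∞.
f(n) ∈ Θ(n^4)

Compare the terms by growth order. For large n, n^a · (log n)^b dominates n^a' · (log n)^b' iff a > a', or (a = a' and b > b'). Ranking the 6 terms shows the dominant one is 5 · n^4. Hence f(n) ∈ Θ(n^4).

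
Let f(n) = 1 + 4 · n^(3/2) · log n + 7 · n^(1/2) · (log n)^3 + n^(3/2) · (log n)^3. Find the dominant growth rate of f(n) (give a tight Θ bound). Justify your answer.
f(n) ∈ Θ(n^(3/2) · (log n)^3)

Compare the terms by growth order. For large n, n^a · (log n)^b dominates n^a' · (log n)^b' iff a > a', or (a = a' and b > b'). Ranking the 4 terms shows the dominant one is n^(3/2) · (log n)^3. Hence f(n) ∈ Θ(n^(3/2) · (log n)^3).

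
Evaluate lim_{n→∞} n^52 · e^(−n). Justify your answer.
lim = 0

Exponentials with base > 1 dominate every fixed polynomial: for any fixed c, n^c / e^n → 0 as n → ∞ (e.g. by the ratio test, or since e^n grows faster than any power of n). Hence n^52 · e^(−n) = n^52 / e^n → 0.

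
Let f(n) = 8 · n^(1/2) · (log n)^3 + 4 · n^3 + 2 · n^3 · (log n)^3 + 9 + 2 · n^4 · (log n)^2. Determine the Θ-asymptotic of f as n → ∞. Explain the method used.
f(n) ∈ Θ(n^4 · (log n)^2)

Compare the terms by growth order. For large n, n^a · (log n)^b dominates n^a' · (log n)^b' iff a > a', or (a = a' and b > b'). Ranking the 5 terms shows the dominant one is 2 · n^4 · (log n)^2. Hence f(n) ∈ Θ(n^4 · (log n)^2).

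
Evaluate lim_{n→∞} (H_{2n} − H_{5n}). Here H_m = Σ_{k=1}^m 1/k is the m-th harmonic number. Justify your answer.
lim = ln(2/5)

Euler-Maclaurin gives H_m = ln m + γ + 1/(2m) + O(1/m^2). The γ and O(1/m) terms cancel in the difference:
  H_{2n} − H_{5n} = ln(2n) − ln(5n) + O(1/n) = ln(2/5) + O(1/n).
Hence the limit is ln(2/5).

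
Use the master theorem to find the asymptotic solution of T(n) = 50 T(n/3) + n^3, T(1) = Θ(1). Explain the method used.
T(n) = Θ(n^(log_3 50))

Master theorem: compare f(n) = n^3 to n^(log_3 50) where log_3 50 ≈ 3.561. Since 3 < log_3 50, we have f(n) = O(n^(log_3 50 − ε)) for some ε > 0 — Case 1. Hence T(n) = Θ(n^(log_3 50)).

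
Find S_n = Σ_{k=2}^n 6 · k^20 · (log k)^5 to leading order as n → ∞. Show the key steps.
S_n ~ 2 · n^21 · (log n)^5 / 7

By integral comparison, S_n = ∫_1^n 6 · x^20 · (log x)^5 dx + O(n^20 · (log n)^5). For the integral, the leading term of ∫_1^n x^20 (log x)^5 dx is n^21/21 · (log n)^5 (by repeated integration by parts; each step lowers the log-exponent and produces a relatively O(1/log n) correction). Hence S_n ~ 2 · n^21 · (log n)^5 / 7.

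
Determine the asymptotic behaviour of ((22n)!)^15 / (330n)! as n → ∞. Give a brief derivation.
((22n)!)^15/(330n)! ~ ((2π·22n)^(14/2) / sqrt(15)) · 15^(−15·22n)  →  0

Write N = 22n. Stirling: N! ~ sqrt(2π N)(N/e)^N and (15N)! ~ sqrt(2π·15N)·(15N/e)^(15N).
  (N!)^15/(15N)! ~ (2π N)^(15/2) (N/e)^(15N) / [sqrt(2π·15N) (15N/e)^(15N)]
     = (2π N)^(15/2) / sqrt(2π·15N) · (N/(15N))^(15N)
     = (2π N)^((15−1)/2) / sqrt(15) · 15^(−15N).
Since 15^15 > 1, the factor 15^(−15N) decays exponentially, so the ratio → 0. Substituting N = 22n gives the stated form.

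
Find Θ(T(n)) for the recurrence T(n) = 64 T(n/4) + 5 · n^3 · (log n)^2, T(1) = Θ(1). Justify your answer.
T(n) = Θ(n^3 · (log n)^3)

Here log_4 64 = 3 and f(n) = 5 · n^3 · (log n)^2 = Θ(n^(log_4 64) · (log n)^2). This is the extended Case 2 of the master theorem (f matches the critical exponent up to log factors), giving T(n) = Θ(n^(log_4 64) · (log n)^(2+1)) = Θ(n^3 · (log n)^3).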